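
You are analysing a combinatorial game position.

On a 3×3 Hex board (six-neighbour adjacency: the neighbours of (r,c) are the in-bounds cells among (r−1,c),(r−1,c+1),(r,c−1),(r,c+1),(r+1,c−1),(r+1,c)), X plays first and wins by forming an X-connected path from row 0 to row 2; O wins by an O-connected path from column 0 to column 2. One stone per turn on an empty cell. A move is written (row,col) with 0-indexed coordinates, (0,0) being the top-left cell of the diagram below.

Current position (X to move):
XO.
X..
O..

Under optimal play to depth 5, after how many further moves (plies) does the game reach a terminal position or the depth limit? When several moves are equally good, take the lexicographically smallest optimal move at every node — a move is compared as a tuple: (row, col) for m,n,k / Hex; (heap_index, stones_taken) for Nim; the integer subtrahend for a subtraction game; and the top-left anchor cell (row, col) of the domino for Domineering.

[XO./X../O..] X move#1: (0,2):-1/XOX/X../O.., (1,1):-1/XO./XX./O.., (1,2):+1/XO./X.X/O..*, (2,1):-1/XO./X../OX., (2,2):-1/XO./X../O.X
[XO./X.X/O..] O move#2: (0,2):-1/XOO/X.X/O..*, (1,1):-1/XO./XOX/O.., (2,1):-1/XO./X.X/OO., (2,2):-1/XO./X.X/O.O
[XOO/X.X/O..] X move#3: (1,1):+1/XOO/XXX/O..*, (2,1):-1/XOO/X.X/OX., (2,2):-1/XOO/X.X/O.X
[XOO/XXX/O..] O move#4: (2,1):-1/XOO/XXX/OO.*, (2,2):-1/XOO/XXX/O.O
[XOO/XXX/OO.] X move#5: (2,2):+1/XOO/XXX/OOX*
[XOO/XXX/OOX] end (terminal -1, O#6); searched XO./X../O.. to 5

PV length from [XO./X../O..]: 5 plies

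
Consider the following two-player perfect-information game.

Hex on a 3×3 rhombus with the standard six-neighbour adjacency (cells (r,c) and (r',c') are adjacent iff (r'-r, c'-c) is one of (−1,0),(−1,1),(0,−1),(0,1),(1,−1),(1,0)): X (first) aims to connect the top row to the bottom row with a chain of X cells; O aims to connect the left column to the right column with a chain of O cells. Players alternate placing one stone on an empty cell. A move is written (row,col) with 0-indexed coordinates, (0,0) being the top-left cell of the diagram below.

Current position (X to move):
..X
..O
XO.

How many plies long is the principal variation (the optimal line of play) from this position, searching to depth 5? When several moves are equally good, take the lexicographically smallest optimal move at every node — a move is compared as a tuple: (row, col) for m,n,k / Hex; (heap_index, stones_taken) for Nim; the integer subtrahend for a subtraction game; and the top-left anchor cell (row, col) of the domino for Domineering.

PV length from [..X/..O/XO.]: 3 plies

ply 1, X at ..X/..O/XO. | (0,0)=+1→X.X/..O/XO.*; (0,1)=+1→.XX/..O/XO.; (1,0)=+1→..X/X.O/XO.; (1,1)=+1→..X/.XO/XO.; (2,2)=+1→..X/..O/XOX
ply 2, O at X.X/..O/XO. | (0,1)=-1→XOX/..O/XO.*; (1,0)=-1→X.X/O.O/XO.; (1,1)=-1→X.X/.OO/XO.; (2,2)=-1→X.X/..O/XOO
ply 3, X at XOX/..O/XO. | (1,0)=+1→XOX/X.O/XO.*; (1,1)=+1→XOX/.XO/XO.; (2,2)=+1→XOX/..O/XOX
ply 4: XOX/X.O/XO. is terminal -1 (O); from ..X/..O/XO. depth 5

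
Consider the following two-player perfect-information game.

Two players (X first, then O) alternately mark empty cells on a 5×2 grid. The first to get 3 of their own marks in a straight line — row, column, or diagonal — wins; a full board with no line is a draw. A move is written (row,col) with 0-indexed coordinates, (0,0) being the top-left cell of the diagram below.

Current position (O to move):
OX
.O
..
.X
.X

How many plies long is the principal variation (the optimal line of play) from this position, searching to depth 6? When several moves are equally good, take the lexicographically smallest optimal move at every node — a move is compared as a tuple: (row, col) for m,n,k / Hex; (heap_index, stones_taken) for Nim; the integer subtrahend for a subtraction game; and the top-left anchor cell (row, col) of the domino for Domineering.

PV length from [OX/.O/../.X/.X]: 5 plies

p1 O@[OX/.O/../.X/.X]: (1,0)[OX/OO/../.X/.X]-1 (2,0)[OX/.O/O./.X/.X]-1 (2,1)[OX/.O/.O/.X/.X]+0* (3,0)[OX/.O/../OX/.X]-1 (4,0)[OX/.O/../.X/OX]-1
p2 X@[OX/.O/.O/.X/.X]: (1,0)[OX/XO/.O/.X/.X]+0* (2,0)[OX/.O/XO/.X/.X]+0 (3,0)[OX/.O/.O/XX/.X]+0 (4,0)[OX/.O/.O/.X/XX]+0
p3 O@[OX/XO/.O/.X/.X]: (2,0)[OX/XO/OO/.X/.X]+0* (3,0)[OX/XO/.O/OX/.X]+0 (4,0)[OX/XO/.O/.X/OX]+0
p4 X@[OX/XO/OO/.X/.X]: (3,0)[OX/XO/OO/XX/.X]+0* (4,0)[OX/XO/OO/.X/XX]+0
p5 O@[OX/XO/OO/XX/.X]: (4,0)[OX/XO/OO/XX/OX]+0*
p6 X@[OX/XO/OO/XX/OX] terminal +0; root [OX/.O/../.X/.X] d6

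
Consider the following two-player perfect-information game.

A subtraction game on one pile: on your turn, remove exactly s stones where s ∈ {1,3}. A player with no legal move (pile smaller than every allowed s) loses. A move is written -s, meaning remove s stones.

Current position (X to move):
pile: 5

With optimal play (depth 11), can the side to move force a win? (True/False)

X winning at [5]: True

p1 X@[5]: -1[4]+1* -3[2]+1
p2 O@[4]: -1[3]-1* -3[1]-1
p3 X@[3]: -1[2]+1* -3[0]+1
p4 O@[2]: -1[1]-1*
p5 X@[1]: -1[0]+1*
p6 O@[0] terminal -1; root [5] d11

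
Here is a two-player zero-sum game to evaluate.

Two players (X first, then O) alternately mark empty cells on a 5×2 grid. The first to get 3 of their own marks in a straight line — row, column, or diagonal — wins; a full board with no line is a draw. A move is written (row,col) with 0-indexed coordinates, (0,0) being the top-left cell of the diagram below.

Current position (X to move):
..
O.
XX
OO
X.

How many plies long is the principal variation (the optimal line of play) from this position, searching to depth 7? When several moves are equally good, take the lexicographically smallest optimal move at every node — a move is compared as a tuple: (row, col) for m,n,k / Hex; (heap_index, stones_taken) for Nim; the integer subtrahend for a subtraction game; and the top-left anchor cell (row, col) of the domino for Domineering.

PV length from [../O./XX/OO/X.]: 4 plies

p1 X@[../O./XX/OO/X.]: (0,0)[X./O./XX/OO/X.]+0* (0,1)[.X/O./XX/OO/X.]+0 (1,1)[../OX/XX/OO/X.]+0 (4,1)[../O./XX/OO/XX]+0
p2 O@[X./O./XX/OO/X.]: (0,1)[XO/O./XX/OO/X.]+0* (1,1)[X./OO/XX/OO/X.]+0 (4,1)[X./O./XX/OO/XO]+0
p3 X@[XO/O./XX/OO/X.]: (1,1)[XO/OX/XX/OO/X.]+0* (4,1)[XO/O./XX/OO/XX]+0
p4 O@[XO/OX/XX/OO/X.]: (4,1)[XO/OX/XX/OO/XO]+0*
p5 X@[XO/OX/XX/OO/XO] terminal +0; root [../O./XX/OO/X.] d7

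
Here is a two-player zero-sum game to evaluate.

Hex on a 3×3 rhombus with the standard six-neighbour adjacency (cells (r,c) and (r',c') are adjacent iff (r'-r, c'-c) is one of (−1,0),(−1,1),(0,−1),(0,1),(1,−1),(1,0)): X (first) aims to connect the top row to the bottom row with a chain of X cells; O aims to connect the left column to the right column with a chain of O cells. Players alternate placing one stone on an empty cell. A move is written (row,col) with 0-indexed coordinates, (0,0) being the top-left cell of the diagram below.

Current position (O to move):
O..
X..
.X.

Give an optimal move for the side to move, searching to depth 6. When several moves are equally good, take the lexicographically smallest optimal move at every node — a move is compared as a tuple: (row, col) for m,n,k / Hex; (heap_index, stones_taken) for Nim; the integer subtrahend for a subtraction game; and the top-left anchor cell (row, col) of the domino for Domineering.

O's best at [O../X../.X.]: (1,1)

p1 O@[O../X../.X.]: (0,1)[OO./X../.X.]-1 (0,2)[O.O/X../.X.]-1 (1,1)[O../XO./.X.]+1* (1,2)[O../X.O/.X.]-1 (2,0)[O../X../OX.]-1 (2,2)[O../X../.XO]-1
p2 X@[O../XO./.X.]: (0,1)[OX./XO./.X.]-1* (0,2)[O.X/XO./.X.]-1 (1,2)[O../XOX/.X.]-1 (2,0)[O../XO./XX.]-1 (2,2)[O../XO./.XX]-1
p3 O@[OX./XO./.X.]: (0,2)[OXO/XO./.X.]-1 (1,2)[OX./XOO/.X.]-1 (2,0)[OX./XO./OX.]+1* (2,2)[OX./XO./.XO]-1
p4 X@[OX./XO./OX.]: (0,2)[OXX/XO./OX.]-1* (1,2)[OX./XOX/OX.]-1 (2,2)[OX./XO./OXX]-1
p5 O@[OXX/XO./OX.]: (1,2)[OXX/XOO/OX.]+1* (2,2)[OXX/XO./OXO]-1
p6 X@[OXX/XOO/OX.] terminal -1; root [O../X../.X.] d6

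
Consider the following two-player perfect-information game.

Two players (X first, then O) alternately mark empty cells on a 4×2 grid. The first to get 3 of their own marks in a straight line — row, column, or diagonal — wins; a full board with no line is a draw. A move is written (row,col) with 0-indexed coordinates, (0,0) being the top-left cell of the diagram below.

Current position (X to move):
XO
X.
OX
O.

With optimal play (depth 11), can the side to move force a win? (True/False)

X winning at [XO/X./OX/O.]: False

[XO/X./OX/O.] X move#1: (1,1):+0/XO/XX/OX/O.*, (3,1):+0/XO/X./OX/OX
[XO/XX/OX/O.] O move#2: (3,1):+0/XO/XX/OX/OO*
[XO/XX/OX/OO] end (terminal +0, X#3); searched XO/X./OX/O. to 11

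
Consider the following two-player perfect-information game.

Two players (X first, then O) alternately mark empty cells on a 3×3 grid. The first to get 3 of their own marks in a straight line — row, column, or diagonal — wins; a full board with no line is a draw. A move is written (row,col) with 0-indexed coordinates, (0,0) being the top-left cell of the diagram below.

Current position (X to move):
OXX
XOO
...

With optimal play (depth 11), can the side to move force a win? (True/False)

X winning at [OXX/XOO/...]: False

ply 1, X at OXX/XOO/... | (2,0)=-1→OXX/XOO/X..; (2,1)=-1→OXX/XOO/.X.; (2,2)=+0→OXX/XOO/..X*
ply 2, O at OXX/XOO/..X | (2,0)=+0→OXX/XOO/O.X*; (2,1)=+0→OXX/XOO/.OX
ply 3, X at OXX/XOO/O.X | (2,1)=+0→OXX/XOO/OXX*
ply 4: OXX/XOO/OXX is terminal +0 (O); from OXX/XOO/... depth 11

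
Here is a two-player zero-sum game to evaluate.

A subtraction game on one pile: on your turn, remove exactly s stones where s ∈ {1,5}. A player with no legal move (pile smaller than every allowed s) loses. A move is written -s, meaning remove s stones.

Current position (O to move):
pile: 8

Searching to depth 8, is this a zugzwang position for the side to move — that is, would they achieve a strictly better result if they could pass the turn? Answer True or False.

ply 1, O at 8 | -1=-1→7*; -5=-1→3
ply 2, X at 7 | -1=+1→6*; -5=+1→2
ply 3, O at 6 | -1=-1→5*; -5=-1→1
ply 4, X at 5 | -1=+1→4*; -5=+1→0
ply 5, O at 4 | -1=-1→3*
ply 6, X at 3 | -1=+1→2*
ply 7, O at 2 | -1=-1→1*
ply 8, X at 1 | -1=+1→0*
ply 9: 0 is terminal -1 (O); from 8 depth 8
if O skipped the turn, X would face:
~ ply 1, X at 8 | -1=-1→7*; -5=-1→3
~ ply 2, O at 7 | -1=+1→6*; -5=+1→2
~ ply 3, X at 6 | -1=-1→5*; -5=-1→1
~ ply 4, O at 5 | -1=+1→4*; -5=+1→0
~ ply 5, X at 4 | -1=-1→3*
~ ply 6, O at 3 | -1=+1→2*
~ ply 7, X at 2 | -1=-1→1*
~ ply 8, O at 1 | -1=+1→0*
~ ply 9: 0 is terminal -1 (X); from 8 depth 8
compare (O): move=-1 vs pass=+1

zugzwang(8, O) = True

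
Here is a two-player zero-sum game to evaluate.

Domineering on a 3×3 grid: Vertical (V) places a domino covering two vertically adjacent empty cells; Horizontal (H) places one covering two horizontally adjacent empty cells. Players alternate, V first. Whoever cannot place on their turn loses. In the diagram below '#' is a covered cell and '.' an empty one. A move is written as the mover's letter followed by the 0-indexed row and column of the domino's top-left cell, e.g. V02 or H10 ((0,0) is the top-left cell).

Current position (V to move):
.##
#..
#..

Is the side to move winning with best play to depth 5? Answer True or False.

ply 1, V at .##/#../#.. | V11=+1→.##/##./##.*; V12=+1→.##/#.#/#.#
ply 2: .##/##./##. is terminal -1 (H); from .##/#../#.. depth 5

V winning at [.##/#../#..]: True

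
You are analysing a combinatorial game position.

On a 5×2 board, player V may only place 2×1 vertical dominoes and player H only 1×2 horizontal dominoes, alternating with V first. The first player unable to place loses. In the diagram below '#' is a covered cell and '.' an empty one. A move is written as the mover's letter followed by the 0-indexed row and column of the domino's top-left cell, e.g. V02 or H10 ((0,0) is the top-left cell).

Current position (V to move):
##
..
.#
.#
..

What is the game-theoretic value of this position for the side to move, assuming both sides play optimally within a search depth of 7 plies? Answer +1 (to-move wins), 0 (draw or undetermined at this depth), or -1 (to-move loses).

[##/../.#/.#/..] V move#1: V10:-1/##/#./##/.#/..*, V20:-1/##/../##/##/.., V30:-1/##/../.#/##/#.
[##/#./##/.#/..] H move#2: H40:+1/##/#./##/.#/##*
[##/#./##/.#/##] end (terminal -1, V#3); searched ##/../.#/.#/.. to 7

value(##/../.#/.#/.., V) = -1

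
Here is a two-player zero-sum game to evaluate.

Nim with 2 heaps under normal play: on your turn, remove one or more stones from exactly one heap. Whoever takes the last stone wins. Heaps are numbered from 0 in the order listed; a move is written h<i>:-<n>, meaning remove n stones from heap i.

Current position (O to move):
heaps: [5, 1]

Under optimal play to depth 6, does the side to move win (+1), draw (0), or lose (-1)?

value((5,1), O) = +1

ply 1, O at (5,1) | h0:-1=-1→(4,1); h0:-2=-1→(3,1); h0:-3=-1→(2,1); h0:-4=+1→(1,1)*; h0:-5=-1→(0,1); h1:-1=-1→(5,0)
ply 2, X at (1,1) | h0:-1=-1→(0,1)*; h1:-1=-1→(1,0)
ply 3, O at (0,1) | h1:-1=+1→(0,0)*
ply 4: (0,0) is terminal -1 (X); from (5,1) depth 6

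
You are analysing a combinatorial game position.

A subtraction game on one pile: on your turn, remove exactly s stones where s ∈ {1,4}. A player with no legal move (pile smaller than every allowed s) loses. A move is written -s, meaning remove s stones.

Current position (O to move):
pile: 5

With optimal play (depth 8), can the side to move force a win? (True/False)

[5] O move#1: -1:-1/4*, -4:-1/1
[4] X move#2: -1:-1/3, -4:+1/0*
[0] end (terminal -1, O#3); searched 5 to 8

O winning at [5]: False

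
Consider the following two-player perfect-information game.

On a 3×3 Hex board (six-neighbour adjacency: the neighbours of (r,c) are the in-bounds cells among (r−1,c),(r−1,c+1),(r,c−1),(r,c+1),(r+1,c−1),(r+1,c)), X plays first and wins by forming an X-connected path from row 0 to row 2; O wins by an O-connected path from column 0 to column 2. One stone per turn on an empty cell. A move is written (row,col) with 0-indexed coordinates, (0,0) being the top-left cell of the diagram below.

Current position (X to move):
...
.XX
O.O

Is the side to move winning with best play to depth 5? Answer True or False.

X winning at [.../.XX/O.O]: True

p1 X@[.../.XX/O.O]: (0,0)[X../.XX/O.O]-1 (0,1)[.X./.XX/O.O]-1 (0,2)[..X/.XX/O.O]-1 (1,0)[.../XXX/O.O]-1 (2,1)[.../.XX/OXO]+1*
p2 O@[.../.XX/OXO]: (0,0)[O../.XX/OXO]-1* (0,1)[.O./.XX/OXO]-1 (0,2)[..O/.XX/OXO]-1 (1,0)[.../OXX/OXO]-1
p3 X@[O../.XX/OXO]: (0,1)[OX./.XX/OXO]+1* (0,2)[O.X/.XX/OXO]+1 (1,0)[O../XXX/OXO]+1
p4 O@[OX./.XX/OXO] terminal -1; root [.../.XX/O.O] d5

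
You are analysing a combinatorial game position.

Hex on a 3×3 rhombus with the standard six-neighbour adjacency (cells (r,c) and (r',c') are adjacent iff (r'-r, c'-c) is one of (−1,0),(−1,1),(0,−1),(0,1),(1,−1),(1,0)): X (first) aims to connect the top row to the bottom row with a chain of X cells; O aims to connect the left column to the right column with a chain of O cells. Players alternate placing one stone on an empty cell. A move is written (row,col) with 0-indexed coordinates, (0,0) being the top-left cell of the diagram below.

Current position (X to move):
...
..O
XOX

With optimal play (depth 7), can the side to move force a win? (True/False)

ply 1, X at .../..O/XOX | (0,0)=+1→X../..O/XOX*; (0,1)=+1→.X./..O/XOX; (0,2)=+1→..X/..O/XOX; (1,0)=+1→.../X.O/XOX; (1,1)=+1→.../.XO/XOX
ply 2, O at X../..O/XOX | (0,1)=-1→XO./..O/XOX*; (0,2)=-1→X.O/..O/XOX; (1,0)=-1→X../O.O/XOX; (1,1)=-1→X../.OO/XOX
ply 3, X at XO./..O/XOX | (0,2)=+1→XOX/..O/XOX*; (1,0)=+1→XO./X.O/XOX; (1,1)=+1→XO./.XO/XOX
ply 4, O at XOX/..O/XOX | (1,0)=-1→XOX/O.O/XOX*; (1,1)=-1→XOX/.OO/XOX
ply 5, X at XOX/O.O/XOX | (1,1)=+1→XOX/OXO/XOX*
ply 6: XOX/OXO/XOX is terminal -1 (O); from .../..O/XOX depth 7

X winning at [.../..O/XOX]: True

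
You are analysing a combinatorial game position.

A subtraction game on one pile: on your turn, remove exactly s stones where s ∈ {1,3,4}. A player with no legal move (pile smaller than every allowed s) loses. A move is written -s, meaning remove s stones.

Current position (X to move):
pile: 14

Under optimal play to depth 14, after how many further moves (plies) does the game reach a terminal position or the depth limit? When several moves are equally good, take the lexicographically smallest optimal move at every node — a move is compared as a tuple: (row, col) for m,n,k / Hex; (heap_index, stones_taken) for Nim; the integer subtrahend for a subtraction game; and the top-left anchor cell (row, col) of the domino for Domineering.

PV length from [14]: 8 plies

ply 1, X at 14 | -1=-1→13*; -3=-1→11; -4=-1→10
ply 2, O at 13 | -1=-1→12; -3=-1→10; -4=+1→9*
ply 3, X at 9 | -1=-1→8*; -3=-1→6; -4=-1→5
ply 4, O at 8 | -1=+1→7*; -3=-1→5; -4=-1→4
ply 5, X at 7 | -1=-1→6*; -3=-1→4; -4=-1→3
ply 6, O at 6 | -1=-1→5; -3=-1→3; -4=+1→2*
ply 7, X at 2 | -1=-1→1*
ply 8, O at 1 | -1=+1→0*
ply 9: 0 is terminal -1 (X); from 14 depth 14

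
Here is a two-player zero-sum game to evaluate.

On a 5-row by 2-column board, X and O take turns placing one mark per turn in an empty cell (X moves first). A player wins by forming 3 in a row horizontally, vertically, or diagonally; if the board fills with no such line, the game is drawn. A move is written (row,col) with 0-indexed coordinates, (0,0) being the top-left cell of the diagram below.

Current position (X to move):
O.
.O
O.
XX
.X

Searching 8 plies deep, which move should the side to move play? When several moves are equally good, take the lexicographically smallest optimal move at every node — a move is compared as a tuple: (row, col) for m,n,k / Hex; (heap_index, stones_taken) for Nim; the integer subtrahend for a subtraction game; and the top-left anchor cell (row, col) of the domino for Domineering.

ply 1, X at O./.O/O./XX/.X | (0,1)=-1→OX/.O/O./XX/.X; (1,0)=+0→O./XO/O./XX/.X; (2,1)=+1→O./.O/OX/XX/.X*; (4,0)=-1→O./.O/O./XX/XX
ply 2: O./.O/OX/XX/.X is terminal -1 (O); from O./.O/O./XX/.X depth 8

X's best at [O./.O/O./XX/.X]: (2,1)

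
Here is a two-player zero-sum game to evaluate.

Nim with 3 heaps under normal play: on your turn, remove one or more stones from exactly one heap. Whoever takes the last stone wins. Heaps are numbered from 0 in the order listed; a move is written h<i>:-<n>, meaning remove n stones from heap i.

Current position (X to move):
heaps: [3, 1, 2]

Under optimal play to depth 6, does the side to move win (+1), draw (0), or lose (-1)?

value((3,1,2), X) = -1

ply 1, X at (3,1,2) | h0:-1=-1→(2,1,2)*; h0:-2=-1→(1,1,2); h0:-3=-1→(0,1,2); h1:-1=-1→(3,0,2); h2:-1=-1→(3,1,1); h2:-2=-1→(3,1,0)
ply 2, O at (2,1,2) | h0:-1=-1→(1,1,2); h0:-2=-1→(0,1,2); h1:-1=+1→(2,0,2)*; h2:-1=-1→(2,1,1); h2:-2=-1→(2,1,0)
ply 3, X at (2,0,2) | h0:-1=-1→(1,0,2)*; h0:-2=-1→(0,0,2); h2:-1=-1→(2,0,1); h2:-2=-1→(2,0,0)
ply 4, O at (1,0,2) | h0:-1=-1→(0,0,2); h2:-1=+1→(1,0,1)*; h2:-2=-1→(1,0,0)
ply 5, X at (1,0,1) | h0:-1=-1→(0,0,1)*; h2:-1=-1→(1,0,0)
ply 6, O at (0,0,1) | h2:-1=+1→(0,0,0)*
ply 7: (0,0,0) is terminal -1 (X); from (3,1,2) depth 6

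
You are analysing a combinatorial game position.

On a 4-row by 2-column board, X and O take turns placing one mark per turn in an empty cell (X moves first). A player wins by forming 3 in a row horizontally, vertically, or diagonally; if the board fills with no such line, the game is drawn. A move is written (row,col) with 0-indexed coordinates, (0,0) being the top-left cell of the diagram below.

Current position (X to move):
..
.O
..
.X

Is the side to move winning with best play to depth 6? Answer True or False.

ply 1, X at ../.O/../.X | (0,0)=+0→X./.O/../.X*; (0,1)=+0→.X/.O/../.X; (1,0)=+0→../XO/../.X; (2,0)=+0→../.O/X./.X; (2,1)=+0→../.O/.X/.X; (3,0)=+0→../.O/../XX
ply 2, O at X./.O/../.X | (0,1)=+0→XO/.O/../.X*; (1,0)=+0→X./OO/../.X; (2,0)=+0→X./.O/O./.X; (2,1)=+0→X./.O/.O/.X; (3,0)=+0→X./.O/../OX
ply 3, X at XO/.O/../.X | (1,0)=-1→XO/XO/../.X; (2,0)=-1→XO/.O/X./.X; (2,1)=+0→XO/.O/.X/.X*; (3,0)=-1→XO/.O/../XX
ply 4, O at XO/.O/.X/.X | (1,0)=+0→XO/OO/.X/.X*; (2,0)=+0→XO/.O/OX/.X; (3,0)=+0→XO/.O/.X/OX
ply 5, X at XO/OO/.X/.X | (2,0)=+0→XO/OO/XX/.X*; (3,0)=+0→XO/OO/.X/XX
ply 6, O at XO/OO/XX/.X | (3,0)=+0→XO/OO/XX/OX*
ply 7: XO/OO/XX/OX is terminal +0 (X); from ../.O/../.X depth 6

X winning at [../.O/../.X]: False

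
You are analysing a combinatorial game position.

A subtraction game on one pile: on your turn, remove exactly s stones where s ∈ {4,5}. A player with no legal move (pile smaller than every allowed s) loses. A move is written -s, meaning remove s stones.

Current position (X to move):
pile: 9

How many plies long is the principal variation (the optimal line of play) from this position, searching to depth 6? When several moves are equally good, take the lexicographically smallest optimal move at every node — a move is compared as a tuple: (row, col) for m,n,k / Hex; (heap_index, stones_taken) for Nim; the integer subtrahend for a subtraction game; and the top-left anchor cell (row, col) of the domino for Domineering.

[9] X move#1: -4:-1/5*, -5:-1/4
[5] O move#2: -4:+1/1*, -5:+1/0
[1] end (terminal -1, X#3); searched 9 to 6

PV length from [9]: 2 plies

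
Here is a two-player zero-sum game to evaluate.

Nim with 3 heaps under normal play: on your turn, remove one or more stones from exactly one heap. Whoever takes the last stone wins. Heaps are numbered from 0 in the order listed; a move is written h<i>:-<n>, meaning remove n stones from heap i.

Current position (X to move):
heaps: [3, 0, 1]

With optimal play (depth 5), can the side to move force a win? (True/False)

[(3,0,1)] X move#1: h0:-1:-1/(2,0,1), h0:-2:+1/(1,0,1)*, h0:-3:-1/(0,0,1), h2:-1:-1/(3,0,0)
[(1,0,1)] O move#2: h0:-1:-1/(0,0,1)*, h2:-1:-1/(1,0,0)
[(0,0,1)] X move#3: h2:-1:+1/(0,0,0)*
[(0,0,0)] end (terminal -1, O#4); searched (3,0,1) to 5

X winning at [(3,0,1)]: True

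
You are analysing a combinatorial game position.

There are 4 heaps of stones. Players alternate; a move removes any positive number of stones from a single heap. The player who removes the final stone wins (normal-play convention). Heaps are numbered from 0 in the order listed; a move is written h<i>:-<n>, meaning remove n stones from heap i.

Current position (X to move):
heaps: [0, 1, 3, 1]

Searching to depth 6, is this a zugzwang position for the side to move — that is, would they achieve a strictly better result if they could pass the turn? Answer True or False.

[(0,1,3,1)] X move#1: h1:-1:-1/(0,0,3,1), h2:-1:-1/(0,1,2,1), h2:-2:-1/(0,1,1,1), h2:-3:+1/(0,1,0,1)*, h3:-1:-1/(0,1,3,0)
[(0,1,0,1)] O move#2: h1:-1:-1/(0,0,0,1)*, h3:-1:-1/(0,1,0,0)
[(0,0,0,1)] X move#3: h3:-1:+1/(0,0,0,0)*
[(0,0,0,0)] end (terminal -1, O#4); searched (0,1,3,1) to 6
pass branch (O moves first from the same position):
  | [(0,1,3,1)] O move#1: h1:-1:-1/(0,0,3,1), h2:-1:-1/(0,1,2,1), h2:-2:-1/(0,1,1,1), h2:-3:+1/(0,1,0,1)*, h3:-1:-1/(0,1,3,0)
  | [(0,1,0,1)] X move#2: h1:-1:-1/(0,0,0,1)*, h3:-1:-1/(0,1,0,0)
  | [(0,0,0,1)] O move#3: h3:-1:+1/(0,0,0,0)*
  | [(0,0,0,0)] end (terminal -1, X#4); searched (0,1,3,1) to 6
X moving scores +1; X passing scores -1

zugzwang((0,1,3,1), X) = False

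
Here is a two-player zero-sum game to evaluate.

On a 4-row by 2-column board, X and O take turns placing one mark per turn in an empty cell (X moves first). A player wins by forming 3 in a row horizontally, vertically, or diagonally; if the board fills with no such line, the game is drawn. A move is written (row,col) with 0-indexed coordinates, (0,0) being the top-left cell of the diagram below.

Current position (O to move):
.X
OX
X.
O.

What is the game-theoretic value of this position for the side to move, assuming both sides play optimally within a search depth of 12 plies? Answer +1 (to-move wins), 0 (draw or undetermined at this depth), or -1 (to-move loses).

ply 1, O at .X/OX/X./O. | (0,0)=-1→OX/OX/X./O.; (2,1)=+0→.X/OX/XO/O.*; (3,1)=-1→.X/OX/X./OO
ply 2, X at .X/OX/XO/O. | (0,0)=+0→XX/OX/XO/O.*; (3,1)=+0→.X/OX/XO/OX
ply 3, O at XX/OX/XO/O. | (3,1)=+0→XX/OX/XO/OO*
ply 4: XX/OX/XO/OO is terminal +0 (X); from .X/OX/X./O. depth 12

value(.X/OX/X./O., O) = 0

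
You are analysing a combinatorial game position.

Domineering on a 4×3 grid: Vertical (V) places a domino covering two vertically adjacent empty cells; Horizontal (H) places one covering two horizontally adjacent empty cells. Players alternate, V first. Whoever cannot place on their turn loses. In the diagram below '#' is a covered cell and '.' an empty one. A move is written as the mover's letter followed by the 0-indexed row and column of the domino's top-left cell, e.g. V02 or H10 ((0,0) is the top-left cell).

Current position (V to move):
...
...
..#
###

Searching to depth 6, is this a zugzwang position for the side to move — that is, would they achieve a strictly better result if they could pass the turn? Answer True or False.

ply 1, V at .../.../..#/### | V00=-1→#../#../..#/###; V01=+1→.#./.#./..#/###*; V02=-1→..#/..#/..#/###; V10=-1→.../#../#.#/###; V11=+1→.../.#./.##/###
ply 2, H at .#./.#./..#/### | H20=-1→.#./.#./###/###*
ply 3, V at .#./.#./###/### | V00=+1→##./##./###/###*; V02=+1→.##/.##/###/###
ply 4: ##./##./###/### is terminal -1 (H); from .../.../..#/### depth 6
if V skipped the turn, H would face:
~ ply 1, H at .../.../..#/### | H00=-1→##./.../..#/###; H01=-1→.##/.../..#/###; H10=+1→.../##./..#/###*; H11=+1→.../.##/..#/###; H20=-1→.../.../###/###
~ ply 2, V at .../##./..#/### | V02=-1→..#/###/..#/###*
~ ply 3, H at ..#/###/..#/### | H00=+1→###/###/..#/###*; H20=+1→..#/###/###/###
~ ply 4: ###/###/..#/### is terminal -1 (V); from .../.../..#/### depth 6
compare (V): move=+1 vs pass=-1

zugzwang(.../.../..#/###, V) = False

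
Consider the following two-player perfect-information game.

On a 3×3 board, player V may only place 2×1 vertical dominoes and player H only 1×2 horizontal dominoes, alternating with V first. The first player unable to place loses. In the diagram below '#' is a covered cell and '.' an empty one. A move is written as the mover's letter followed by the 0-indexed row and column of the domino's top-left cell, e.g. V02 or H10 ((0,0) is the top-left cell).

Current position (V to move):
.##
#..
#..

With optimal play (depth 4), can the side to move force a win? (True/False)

ply 1, V at .##/#../#.. | V11=+1→.##/##./##.*; V12=+1→.##/#.#/#.#
ply 2: .##/##./##. is terminal -1 (H); from .##/#../#.. depth 4

V winning at [.##/#../#..]: True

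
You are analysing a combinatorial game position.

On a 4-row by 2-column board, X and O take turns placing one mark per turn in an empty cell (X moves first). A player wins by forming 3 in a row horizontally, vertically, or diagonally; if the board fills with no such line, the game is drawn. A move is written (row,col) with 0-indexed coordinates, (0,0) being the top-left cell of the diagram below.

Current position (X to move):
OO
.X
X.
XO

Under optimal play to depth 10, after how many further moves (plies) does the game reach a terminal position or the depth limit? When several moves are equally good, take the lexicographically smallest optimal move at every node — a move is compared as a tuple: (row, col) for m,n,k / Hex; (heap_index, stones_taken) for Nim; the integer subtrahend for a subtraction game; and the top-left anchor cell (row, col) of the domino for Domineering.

PV length from [OO/.X/X./XO]: 1 ply

ply 1, X at OO/.X/X./XO | (1,0)=+1→OO/XX/X./XO*; (2,1)=+0→OO/.X/XX/XO
ply 2: OO/XX/X./XO is terminal -1 (O); from OO/.X/X./XO depth 10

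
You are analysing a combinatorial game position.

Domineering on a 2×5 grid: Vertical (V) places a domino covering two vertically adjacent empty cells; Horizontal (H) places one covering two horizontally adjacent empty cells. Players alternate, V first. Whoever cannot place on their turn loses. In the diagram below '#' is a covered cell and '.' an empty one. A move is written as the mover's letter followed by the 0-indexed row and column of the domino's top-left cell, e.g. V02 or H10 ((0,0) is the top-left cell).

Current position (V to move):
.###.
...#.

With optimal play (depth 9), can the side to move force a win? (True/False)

[.###./...#.] V move#1: V00:+1/####./#..#.*, V04:-1/.####/...##
[####./#..#.] H move#2: H11:-1/####./####.*
[####./####.] V move#3: V04:+1/#####/#####*
[#####/#####] end (terminal -1, H#4); searched .###./...#. to 9

V winning at [.###./...#.]: True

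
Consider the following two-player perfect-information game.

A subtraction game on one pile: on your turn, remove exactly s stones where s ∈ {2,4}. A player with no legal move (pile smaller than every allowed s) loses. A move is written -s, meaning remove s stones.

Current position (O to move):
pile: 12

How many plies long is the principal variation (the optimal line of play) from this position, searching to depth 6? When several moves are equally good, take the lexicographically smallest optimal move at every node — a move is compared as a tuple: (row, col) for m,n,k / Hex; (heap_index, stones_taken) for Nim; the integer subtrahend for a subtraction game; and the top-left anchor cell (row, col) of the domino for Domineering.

PV length from [12]: 4 plies

ply 1, O at 12 | -2=-1→10*; -4=-1→8
ply 2, X at 10 | -2=-1→8; -4=+1→6*
ply 3, O at 6 | -2=-1→4*; -4=-1→2
ply 4, X at 4 | -2=-1→2; -4=+1→0*
ply 5: 0 is terminal -1 (O); from 12 depth 6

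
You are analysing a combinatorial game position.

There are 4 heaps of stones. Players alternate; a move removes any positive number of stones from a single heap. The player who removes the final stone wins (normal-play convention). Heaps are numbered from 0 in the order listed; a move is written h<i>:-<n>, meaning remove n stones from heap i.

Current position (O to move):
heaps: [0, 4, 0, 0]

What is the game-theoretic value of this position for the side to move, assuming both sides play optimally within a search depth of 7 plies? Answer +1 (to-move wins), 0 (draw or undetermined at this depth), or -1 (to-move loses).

value((0,4,0,0), O) = +1

ply 1, O at (0,4,0,0) | h1:-1=-1→(0,3,0,0); h1:-2=-1→(0,2,0,0); h1:-3=-1→(0,1,0,0); h1:-4=+1→(0,0,0,0)*
ply 2: (0,0,0,0) is terminal -1 (X); from (0,4,0,0) depth 7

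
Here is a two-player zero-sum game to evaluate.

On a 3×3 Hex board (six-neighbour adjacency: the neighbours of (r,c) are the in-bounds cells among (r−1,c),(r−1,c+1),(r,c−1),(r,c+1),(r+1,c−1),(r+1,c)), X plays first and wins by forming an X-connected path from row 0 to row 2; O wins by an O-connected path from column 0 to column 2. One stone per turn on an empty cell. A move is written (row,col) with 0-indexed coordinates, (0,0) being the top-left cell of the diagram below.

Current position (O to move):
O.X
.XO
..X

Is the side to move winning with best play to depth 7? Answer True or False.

O winning at [O.X/.XO/..X]: False

[O.X/.XO/..X] O move#1: (0,1):-1/OOX/.XO/..X*, (1,0):-1/O.X/OXO/..X, (2,0):-1/O.X/.XO/O.X, (2,1):-1/O.X/.XO/.OX
[OOX/.XO/..X] X move#2: (1,0):+1/OOX/XXO/..X*, (2,0):+1/OOX/.XO/X.X, (2,1):+1/OOX/.XO/.XX
[OOX/XXO/..X] O move#3: (2,0):-1/OOX/XXO/O.X*, (2,1):-1/OOX/XXO/.OX
[OOX/XXO/O.X] X move#4: (2,1):+1/OOX/XXO/OXX*
[OOX/XXO/OXX] end (terminal -1, O#5); searched O.X/.XO/..X to 7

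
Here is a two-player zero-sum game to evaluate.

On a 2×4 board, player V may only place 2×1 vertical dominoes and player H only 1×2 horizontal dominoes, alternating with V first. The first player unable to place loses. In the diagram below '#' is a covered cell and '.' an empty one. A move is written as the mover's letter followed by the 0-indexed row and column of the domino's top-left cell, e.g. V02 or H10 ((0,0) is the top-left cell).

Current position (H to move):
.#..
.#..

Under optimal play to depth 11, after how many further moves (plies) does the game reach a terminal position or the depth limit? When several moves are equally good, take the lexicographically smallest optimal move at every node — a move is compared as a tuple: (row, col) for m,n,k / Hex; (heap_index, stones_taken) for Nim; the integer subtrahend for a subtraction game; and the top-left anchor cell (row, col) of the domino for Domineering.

[.#../.#..] H move#1: H02:+1/.###/.#..*, H12:+1/.#../.###
[.###/.#..] V move#2: V00:-1/####/##..*
[####/##..] H move#3: H12:+1/####/####*
[####/####] end (terminal -1, V#4); searched .#../.#.. to 11

PV length from [.#../.#..]: 3 plies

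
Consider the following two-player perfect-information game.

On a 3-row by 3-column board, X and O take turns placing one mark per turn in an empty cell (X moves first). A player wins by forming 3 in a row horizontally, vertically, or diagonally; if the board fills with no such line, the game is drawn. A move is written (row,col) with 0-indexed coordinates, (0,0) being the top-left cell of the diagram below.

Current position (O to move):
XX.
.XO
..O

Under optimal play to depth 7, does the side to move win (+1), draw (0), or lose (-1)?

p1 O@[XX./.XO/..O]: (0,2)[XXO/.XO/..O]+1* (1,0)[XX./OXO/..O]-1 (2,0)[XX./.XO/O.O]-1 (2,1)[XX./.XO/.OO]-1
p2 X@[XXO/.XO/..O] terminal -1; root [XX./.XO/..O] d7

value(XX./.XO/..O, O) = +1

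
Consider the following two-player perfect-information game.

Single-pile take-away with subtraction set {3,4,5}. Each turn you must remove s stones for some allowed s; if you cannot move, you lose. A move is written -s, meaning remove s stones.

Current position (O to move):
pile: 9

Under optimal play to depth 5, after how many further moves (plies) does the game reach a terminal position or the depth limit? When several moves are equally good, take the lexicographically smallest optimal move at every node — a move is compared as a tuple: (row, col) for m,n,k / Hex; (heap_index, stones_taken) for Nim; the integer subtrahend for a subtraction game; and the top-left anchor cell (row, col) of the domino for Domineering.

ply 1, O at 9 | -3=-1→6*; -4=-1→5; -5=-1→4
ply 2, X at 6 | -3=-1→3; -4=+1→2*; -5=+1→1
ply 3: 2 is terminal -1 (O); from 9 depth 5

PV length from [9]: 2 plies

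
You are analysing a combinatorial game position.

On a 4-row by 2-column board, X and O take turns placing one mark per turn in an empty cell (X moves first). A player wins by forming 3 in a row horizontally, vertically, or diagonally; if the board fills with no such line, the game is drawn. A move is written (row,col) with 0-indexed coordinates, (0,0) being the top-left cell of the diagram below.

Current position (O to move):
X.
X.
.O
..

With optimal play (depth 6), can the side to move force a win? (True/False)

O winning at [X./X./.O/..]: False

[X./X./.O/..] O move#1: (0,1):-1/XO/X./.O/.., (1,1):-1/X./XO/.O/.., (2,0):+0/X./X./OO/..*, (3,0):-1/X./X./.O/O., (3,1):-1/X./X./.O/.O
[X./X./OO/..] X move#2: (0,1):+0/XX/X./OO/..*, (1,1):+0/X./XX/OO/.., (3,0):-1/X./X./OO/X., (3,1):+0/X./X./OO/.X
[XX/X./OO/..] O move#3: (1,1):+0/XX/XO/OO/..*, (3,0):+0/XX/X./OO/O., (3,1):+0/XX/X./OO/.O
[XX/XO/OO/..] X move#4: (3,0):-1/XX/XO/OO/X., (3,1):+0/XX/XO/OO/.X*
[XX/XO/OO/.X] O move#5: (3,0):+0/XX/XO/OO/OX*
[XX/XO/OO/OX] end (terminal +0, X#6); searched X./X./.O/.. to 6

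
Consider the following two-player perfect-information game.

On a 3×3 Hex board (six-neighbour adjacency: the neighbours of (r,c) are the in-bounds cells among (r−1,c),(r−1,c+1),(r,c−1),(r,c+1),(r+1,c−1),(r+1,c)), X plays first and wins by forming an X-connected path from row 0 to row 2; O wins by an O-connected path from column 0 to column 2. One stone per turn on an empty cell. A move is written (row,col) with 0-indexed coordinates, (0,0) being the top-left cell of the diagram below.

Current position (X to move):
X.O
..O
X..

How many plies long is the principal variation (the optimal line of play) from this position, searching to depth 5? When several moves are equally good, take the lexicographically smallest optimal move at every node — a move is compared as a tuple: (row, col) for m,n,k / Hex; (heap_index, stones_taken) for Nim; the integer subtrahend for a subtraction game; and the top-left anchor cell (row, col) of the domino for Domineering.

PV length from [X.O/..O/X..]: 3 plies

[X.O/..O/X..] X move#1: (0,1):+1/XXO/..O/X..*, (1,0):+1/X.O/X.O/X.., (1,1):+1/X.O/.XO/X.., (2,1):-1/X.O/..O/XX., (2,2):-1/X.O/..O/X.X
[XXO/..O/X..] O move#2: (1,0):-1/XXO/O.O/X..*, (1,1):-1/XXO/.OO/X.., (2,1):-1/XXO/..O/XO., (2,2):-1/XXO/..O/X.O
[XXO/O.O/X..] X move#3: (1,1):+1/XXO/OXO/X..*, (2,1):-1/XXO/O.O/XX., (2,2):-1/XXO/O.O/X.X
[XXO/OXO/X..] end (terminal -1, O#4); searched X.O/..O/X.. to 5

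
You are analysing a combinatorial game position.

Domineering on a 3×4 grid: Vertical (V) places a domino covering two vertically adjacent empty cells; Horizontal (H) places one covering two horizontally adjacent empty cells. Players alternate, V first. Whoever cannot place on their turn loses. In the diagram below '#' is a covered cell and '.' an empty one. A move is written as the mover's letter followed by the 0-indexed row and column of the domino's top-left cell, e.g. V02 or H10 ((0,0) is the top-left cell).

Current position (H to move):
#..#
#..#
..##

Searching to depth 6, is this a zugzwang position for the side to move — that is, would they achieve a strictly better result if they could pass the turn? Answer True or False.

ply 1, H at #..#/#..#/..## | H01=-1→####/#..#/..##; H11=+1→#..#/####/..##*; H20=-1→#..#/#..#/####
ply 2: #..#/####/..## is terminal -1 (V); from #..#/#..#/..## depth 6
if H skipped the turn, V would face:
~ ply 1, V at #..#/#..#/..## | V01=+1→##.#/##.#/..##*; V02=+1→#.##/#.##/..##; V11=-1→#..#/##.#/.###
~ ply 2, H at ##.#/##.#/..## | H20=-1→##.#/##.#/####*
~ ply 3, V at ##.#/##.#/#### | V02=+1→####/####/####*
~ ply 4: ####/####/#### is terminal -1 (H); from #..#/#..#/..## depth 6
compare (H): move=+1 vs pass=-1

zugzwang(#..#/#..#/..##, H) = False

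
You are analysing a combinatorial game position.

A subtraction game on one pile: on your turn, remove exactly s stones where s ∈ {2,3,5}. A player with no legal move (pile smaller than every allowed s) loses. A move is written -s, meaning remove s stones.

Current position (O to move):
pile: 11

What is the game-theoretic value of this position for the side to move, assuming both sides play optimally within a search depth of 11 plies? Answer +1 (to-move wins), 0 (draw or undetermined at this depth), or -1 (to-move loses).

ply 1, O at 11 | -2=-1→9; -3=+1→8*; -5=-1→6
ply 2, X at 8 | -2=-1→6*; -3=-1→5; -5=-1→3
ply 3, O at 6 | -2=-1→4; -3=-1→3; -5=+1→1*
ply 4: 1 is terminal -1 (X); from 11 depth 11

value(11, O) = +1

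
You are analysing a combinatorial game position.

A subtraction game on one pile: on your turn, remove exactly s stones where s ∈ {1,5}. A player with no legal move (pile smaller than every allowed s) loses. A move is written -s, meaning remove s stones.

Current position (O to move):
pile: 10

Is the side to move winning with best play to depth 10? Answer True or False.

O winning at [10]: False

ply 1, O at 10 | -1=-1→9*; -5=-1→5
ply 2, X at 9 | -1=+1→8*; -5=+1→4
ply 3, O at 8 | -1=-1→7*; -5=-1→3
ply 4, X at 7 | -1=+1→6*; -5=+1→2
ply 5, O at 6 | -1=-1→5*; -5=-1→1
ply 6, X at 5 | -1=+1→4*; -5=+1→0
ply 7, O at 4 | -1=-1→3*
ply 8, X at 3 | -1=+1→2*
ply 9, O at 2 | -1=-1→1*
ply 10, X at 1 | -1=+1→0*
ply 11: 0 is terminal -1 (O); from 10 depth 10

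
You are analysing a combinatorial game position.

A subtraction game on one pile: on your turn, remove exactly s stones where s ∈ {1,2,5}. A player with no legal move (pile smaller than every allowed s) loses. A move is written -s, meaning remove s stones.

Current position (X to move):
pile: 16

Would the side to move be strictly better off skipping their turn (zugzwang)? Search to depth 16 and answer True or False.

zugzwang(16, X) = False

ply 1, X at 16 | -1=+1→15*; -2=-1→14; -5=-1→11
ply 2, O at 15 | -1=-1→14*; -2=-1→13; -5=-1→10
ply 3, X at 14 | -1=-1→13; -2=+1→12*; -5=+1→9
ply 4, O at 12 | -1=-1→11*; -2=-1→10; -5=-1→7
ply 5, X at 11 | -1=-1→10; -2=+1→9*; -5=+1→6
ply 6, O at 9 | -1=-1→8*; -2=-1→7; -5=-1→4
ply 7, X at 8 | -1=-1→7; -2=+1→6*; -5=+1→3
ply 8, O at 6 | -1=-1→5*; -2=-1→4; -5=-1→1
ply 9, X at 5 | -1=-1→4; -2=+1→3*; -5=+1→0
ply 10, O at 3 | -1=-1→2*; -2=-1→1
ply 11, X at 2 | -1=-1→1; -2=+1→0*
ply 12: 0 is terminal -1 (O); from 16 depth 16
if X skipped the turn, O would face:
~ ply 1, O at 16 | -1=+1→15*; -2=-1→14; -5=-1→11
~ ply 2, X at 15 | -1=-1→14*; -2=-1→13; -5=-1→10
~ ply 3, O at 14 | -1=-1→13; -2=+1→12*; -5=+1→9
~ ply 4, X at 12 | -1=-1→11*; -2=-1→10; -5=-1→7
~ ply 5, O at 11 | -1=-1→10; -2=+1→9*; -5=+1→6
~ ply 6, X at 9 | -1=-1→8*; -2=-1→7; -5=-1→4
~ ply 7, O at 8 | -1=-1→7; -2=+1→6*; -5=+1→3
~ ply 8, X at 6 | -1=-1→5*; -2=-1→4; -5=-1→1
~ ply 9, O at 5 | -1=-1→4; -2=+1→3*; -5=+1→0
~ ply 10, X at 3 | -1=-1→2*; -2=-1→1
~ ply 11, O at 2 | -1=-1→1; -2=+1→0*
~ ply 12: 0 is terminal -1 (X); from 16 depth 16
compare (X): move=+1 vs pass=-1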